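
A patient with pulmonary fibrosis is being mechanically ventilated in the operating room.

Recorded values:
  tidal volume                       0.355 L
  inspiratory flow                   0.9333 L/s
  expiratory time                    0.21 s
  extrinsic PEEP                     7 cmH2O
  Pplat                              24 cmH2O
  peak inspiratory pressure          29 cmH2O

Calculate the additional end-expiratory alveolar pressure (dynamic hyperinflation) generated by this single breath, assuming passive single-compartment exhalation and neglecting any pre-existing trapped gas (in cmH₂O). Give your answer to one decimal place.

R = (PIP − Pplat)/V̇ = (29 − 24) / 0.9333 = 5.0/0.9333 = 5.357 cmH2O·s/L.
C = Vt/(Pplat − PEEP) = 355.0 / (24 − 7) = 355.0/17.0 = 20.882 mL/cmH2O.
τ = R × C = 5.357 × 0.02088 L/cmH2O = 0.1119 s.
Fraction remaining = e^(−Te/τ) = e^(−0.21/0.1119) = 0.1531; trapped volume = 355.0 × 0.1531 = 54.351 mL.
Additional alveolar pressure from trapping ≈ V_trapped / C = 54.351 / 20.882 = 2.603 cmH2O.

2.6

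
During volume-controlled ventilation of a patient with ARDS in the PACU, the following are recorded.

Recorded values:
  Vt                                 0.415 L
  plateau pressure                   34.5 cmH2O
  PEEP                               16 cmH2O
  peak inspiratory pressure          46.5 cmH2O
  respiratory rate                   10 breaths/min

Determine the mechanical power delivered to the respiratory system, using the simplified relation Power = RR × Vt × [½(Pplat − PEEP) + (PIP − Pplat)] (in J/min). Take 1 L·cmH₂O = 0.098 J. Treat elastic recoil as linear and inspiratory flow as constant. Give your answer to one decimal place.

Per-breath work = Vt × [½(Pplat−PEEP) + (PIP−Pplat)] = 0.415 × [0.5×18.5 + 12.0] = 0.415 × 21.25 = 8.819 L·cmH2O.
Power = 10 × 8.819 = 88.19 L·cmH2O/min.
× 0.098 J/(L·cmH2O) → 8.643 J/min.

8.6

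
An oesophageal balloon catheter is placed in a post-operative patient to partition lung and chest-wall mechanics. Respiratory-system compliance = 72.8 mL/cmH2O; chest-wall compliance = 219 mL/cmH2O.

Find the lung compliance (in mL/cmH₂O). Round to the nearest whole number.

109

1/CL = 1/Crs − 1/Ccw.
1/CL = 1/72.8 − 1/219 = 0.00917.
CL = 109.05 mL/cmH2O.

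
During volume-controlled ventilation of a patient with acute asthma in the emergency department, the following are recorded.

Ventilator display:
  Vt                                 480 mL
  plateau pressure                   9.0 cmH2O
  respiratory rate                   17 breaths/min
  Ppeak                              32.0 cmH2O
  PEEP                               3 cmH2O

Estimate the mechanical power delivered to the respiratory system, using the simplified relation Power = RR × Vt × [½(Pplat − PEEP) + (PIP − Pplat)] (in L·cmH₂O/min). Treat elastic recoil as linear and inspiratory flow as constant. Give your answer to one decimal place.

212.2

Per-breath work = Vt × [½(Pplat−PEEP) + (PIP−Pplat)] = 0.480 × [0.5×6.0 + 23.0] = 0.480 × 26.0 = 12.48 L·cmH2O.
Power = 17 × 12.48 = 212.16 L·cmH2O/min.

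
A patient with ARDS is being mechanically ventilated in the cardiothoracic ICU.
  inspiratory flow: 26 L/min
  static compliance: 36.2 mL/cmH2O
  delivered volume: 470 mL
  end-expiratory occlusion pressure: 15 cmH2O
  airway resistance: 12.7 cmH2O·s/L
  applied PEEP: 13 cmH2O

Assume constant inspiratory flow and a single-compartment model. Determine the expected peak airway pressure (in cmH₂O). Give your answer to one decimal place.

Flow: 26 L/min ÷ 60 = 0.4333 L/s.
Total PEEP = 15 cmH2O (set 13 + intrinsic 2); this is the baseline alveolar pressure.
Equation of motion (constant flow): PIP = Vt/C + R·V̇ + PEEP.
PIP = 470/36.2 + 12.7×0.4333 + 15 = 12.983 + 5.503 + 15 = 33.486 cmH2O.

33.5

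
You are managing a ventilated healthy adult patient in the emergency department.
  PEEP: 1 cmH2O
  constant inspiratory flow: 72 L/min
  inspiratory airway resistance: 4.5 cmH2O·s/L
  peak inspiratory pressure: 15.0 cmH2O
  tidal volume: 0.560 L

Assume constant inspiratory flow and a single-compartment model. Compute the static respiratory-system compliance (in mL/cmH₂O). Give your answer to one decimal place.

Flow: 72 L/min ÷ 60 = 1.2 L/s.
Equation of motion (constant flow): PIP = Vt/C + R·V̇ + PEEP.
Vt/C = PIP − R·V̇ − PEEP = 15.0 − 4.5×1.2 − 1 = 15.0 − 5.4 − 1 = 8.6 cmH2O.
C = Vt / 8.6 = 560 / 8.6 = 65.116 mL/cmH2O.

65.1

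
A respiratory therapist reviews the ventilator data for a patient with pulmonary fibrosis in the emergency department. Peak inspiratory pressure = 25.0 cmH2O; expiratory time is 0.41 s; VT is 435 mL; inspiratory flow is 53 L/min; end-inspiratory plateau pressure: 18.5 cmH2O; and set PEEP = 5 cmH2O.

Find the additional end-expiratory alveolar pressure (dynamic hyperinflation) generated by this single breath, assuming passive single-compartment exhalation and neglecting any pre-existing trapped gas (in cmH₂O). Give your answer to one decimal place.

Flow: 53 L/min ÷ 60 = 0.8833 L/s.
R = (PIP − Pplat)/V̇ = (25.0 − 18.5) / 0.8833 = 6.5/0.8833 = 7.359 cmH2O·s/L.
C = Vt/(Pplat − PEEP) = 435.0 / (18.5 − 5) = 435.0/13.5 = 32.222 mL/cmH2O.
τ = R × C = 7.359 × 0.03222 L/cmH2O = 0.2371 s.
Fraction remaining = e^(−Te/τ) = e^(−0.41/0.2371) = 0.1774; trapped volume = 435.0 × 0.1774 = 77.169 mL.
Additional alveolar pressure from trapping ≈ V_trapped / C = 77.169 / 32.222 = 2.395 cmH2O.

2.4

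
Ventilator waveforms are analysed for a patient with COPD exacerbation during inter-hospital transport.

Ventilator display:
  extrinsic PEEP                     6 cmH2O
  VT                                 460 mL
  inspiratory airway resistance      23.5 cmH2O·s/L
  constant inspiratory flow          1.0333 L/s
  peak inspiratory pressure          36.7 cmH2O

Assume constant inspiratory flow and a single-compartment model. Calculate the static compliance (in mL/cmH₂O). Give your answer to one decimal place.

71.7

Equation of motion (constant flow): PIP = Vt/C + R·V̇ + PEEP.
Vt/C = PIP − R·V̇ − PEEP = 36.7 − 23.5×1.0333 − 6 = 36.7 − 24.283 − 6 = 6.417 cmH2O.
C = Vt / 6.417 = 460 / 6.417 = 71.685 mL/cmH2O.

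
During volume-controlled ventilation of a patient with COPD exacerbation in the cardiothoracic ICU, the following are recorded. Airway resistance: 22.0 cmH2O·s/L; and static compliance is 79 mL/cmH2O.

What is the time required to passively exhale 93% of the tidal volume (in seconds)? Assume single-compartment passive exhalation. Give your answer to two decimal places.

τ = R × C = 22.0 × 79 mL/cmH2O = 22.0 × 0.079 L/cmH2O = 1.738 s.
Exhaled fraction f = 1 − e^(−t/τ) → t = −τ·ln(1 − f) = −1.738·ln(0.07) = 4.622 s.

4.62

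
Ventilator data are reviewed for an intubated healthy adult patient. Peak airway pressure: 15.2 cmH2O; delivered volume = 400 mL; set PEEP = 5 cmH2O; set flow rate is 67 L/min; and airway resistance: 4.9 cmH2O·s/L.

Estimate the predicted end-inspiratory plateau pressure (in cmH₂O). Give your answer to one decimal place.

9.7

Flow: 67 L/min ÷ 60 = 1.1167 L/s.
Pplat = PIP − Raw × flow = 15.2 − 4.9 × 1.1167 = 15.2 − 5.472 = 9.728 cmH2O.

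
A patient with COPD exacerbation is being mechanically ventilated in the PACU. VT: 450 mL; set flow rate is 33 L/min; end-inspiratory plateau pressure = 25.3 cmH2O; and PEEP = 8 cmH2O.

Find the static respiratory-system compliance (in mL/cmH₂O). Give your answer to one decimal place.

Cstat = Vt / (Pplat − PEEP) = 450 / (25.3 − 8) = 450 / 17.3 = 26.012 mL/cmH2O.

26.0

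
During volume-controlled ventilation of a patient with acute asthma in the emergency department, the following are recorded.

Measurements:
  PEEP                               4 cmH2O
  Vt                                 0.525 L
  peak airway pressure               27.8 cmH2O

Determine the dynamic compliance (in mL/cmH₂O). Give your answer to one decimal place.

Dynamic compliance = Vt / (PIP − PEEP) = 525 / (27.8 − 4) = 525 / 23.8 = 22.059 mL/cmH2O.

22.1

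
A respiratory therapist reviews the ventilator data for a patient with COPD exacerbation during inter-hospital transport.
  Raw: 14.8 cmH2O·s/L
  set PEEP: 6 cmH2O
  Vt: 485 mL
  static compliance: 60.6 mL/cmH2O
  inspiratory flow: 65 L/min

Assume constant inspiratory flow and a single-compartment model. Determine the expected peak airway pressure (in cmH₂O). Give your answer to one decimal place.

30.0

Flow: 65 L/min ÷ 60 = 1.0833 L/s.
Equation of motion (constant flow): PIP = Vt/C + R·V̇ + PEEP.
PIP = 485/60.6 + 14.8×1.0833 + 6 = 8.003 + 16.033 + 6 = 30.036 cmH2O.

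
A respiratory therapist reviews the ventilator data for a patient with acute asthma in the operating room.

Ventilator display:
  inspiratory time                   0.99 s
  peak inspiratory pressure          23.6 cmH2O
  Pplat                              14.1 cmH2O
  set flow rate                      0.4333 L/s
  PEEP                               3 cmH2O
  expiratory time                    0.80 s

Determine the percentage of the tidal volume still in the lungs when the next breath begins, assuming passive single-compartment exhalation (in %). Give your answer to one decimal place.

38.9

Vt = flow × Ti = 0.4333 L/s × 0.99 s × 1000 mL/L = 428.97 mL.
R = (PIP − Pplat)/V̇ = (23.6 − 14.1) / 0.4333 = 9.5/0.4333 = 21.925 cmH2O·s/L.
C = Vt/(Pplat − PEEP) = 428.97 / (14.1 − 3) = 428.97/11.1 = 38.646 mL/cmH2O.
τ = R × C = 21.925 × 0.03865 L/cmH2O = 0.8474 s.
Fraction remaining at end-expiration = e^(−Te/τ) = e^(−0.80/0.8474) = 0.389 → 38.9%.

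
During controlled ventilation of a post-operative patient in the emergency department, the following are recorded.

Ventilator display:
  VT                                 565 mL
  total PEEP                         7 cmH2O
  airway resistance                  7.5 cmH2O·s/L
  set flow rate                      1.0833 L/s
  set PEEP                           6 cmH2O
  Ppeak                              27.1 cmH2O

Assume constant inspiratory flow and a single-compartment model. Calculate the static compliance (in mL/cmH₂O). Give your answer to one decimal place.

Total PEEP = 7 cmH2O (set 6 + intrinsic 1); this is the baseline alveolar pressure.
Equation of motion (constant flow): PIP = Vt/C + R·V̇ + PEEP.
Vt/C = PIP − R·V̇ − PEEP = 27.1 − 7.5×1.0833 − 7 = 27.1 − 8.125 − 7 = 11.975 cmH2O.
C = Vt / 11.975 = 565 / 11.975 = 47.182 mL/cmH2O.

47.2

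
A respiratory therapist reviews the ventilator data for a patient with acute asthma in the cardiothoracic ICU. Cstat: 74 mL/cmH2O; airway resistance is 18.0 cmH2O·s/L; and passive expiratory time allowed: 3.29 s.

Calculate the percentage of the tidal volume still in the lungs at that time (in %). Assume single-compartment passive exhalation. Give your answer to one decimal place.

8.5

τ = R × C = 18.0 × 74 mL/cmH2O = 18.0 × 0.074 L/cmH2O = 1.332 s.
Passive exhalation: V(t)/V₀ = e^(−t/τ) = e^(−3.29/1.332) = 0.08459.
Fraction remaining = 0.08459 → 8.459%.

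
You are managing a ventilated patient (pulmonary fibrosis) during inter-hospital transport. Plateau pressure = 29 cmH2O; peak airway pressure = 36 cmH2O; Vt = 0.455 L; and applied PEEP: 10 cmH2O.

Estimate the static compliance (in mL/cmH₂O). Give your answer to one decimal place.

23.9

Cstat = Vt / (Pplat − PEEP) = 455 / (29 − 10) = 455 / 19.0 = 23.947 mL/cmH2O.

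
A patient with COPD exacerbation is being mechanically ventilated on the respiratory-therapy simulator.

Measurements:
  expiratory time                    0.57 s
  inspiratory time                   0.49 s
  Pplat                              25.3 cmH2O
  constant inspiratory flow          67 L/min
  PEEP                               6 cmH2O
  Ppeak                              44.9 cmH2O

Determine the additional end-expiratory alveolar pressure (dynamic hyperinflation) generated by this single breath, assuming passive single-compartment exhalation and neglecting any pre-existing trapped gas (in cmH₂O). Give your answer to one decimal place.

6.1

Flow: 67 L/min ÷ 60 = 1.1167 L/s.
Vt = flow × Ti = 1.1167 L/s × 0.49 s × 1000 mL/L = 547.18 mL.
R = (PIP − Pplat)/V̇ = (44.9 − 25.3) / 1.1167 = 19.6/1.1167 = 17.552 cmH2O·s/L.
C = Vt/(Pplat − PEEP) = 547.18 / (25.3 − 6) = 547.18/19.3 = 28.351 mL/cmH2O.
τ = R × C = 17.552 × 0.02835 L/cmH2O = 0.4976 s.
Fraction remaining = e^(−Te/τ) = e^(−0.57/0.4976) = 0.3181; trapped volume = 547.18 × 0.3181 = 174.06 mL.
Additional alveolar pressure from trapping ≈ V_trapped / C = 174.06 / 28.351 = 6.139 cmH2O.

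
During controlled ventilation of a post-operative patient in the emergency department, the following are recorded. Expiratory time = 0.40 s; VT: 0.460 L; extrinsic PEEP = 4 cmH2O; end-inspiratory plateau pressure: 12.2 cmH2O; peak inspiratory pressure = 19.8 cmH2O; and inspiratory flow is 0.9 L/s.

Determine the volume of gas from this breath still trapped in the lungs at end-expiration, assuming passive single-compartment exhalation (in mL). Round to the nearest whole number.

198

R = (PIP − Pplat)/V̇ = (19.8 − 12.2) / 0.9 = 7.6/0.9 = 8.444 cmH2O·s/L.
C = Vt/(Pplat − PEEP) = 460.0 / (12.2 − 4) = 460.0/8.2 = 56.098 mL/cmH2O.
τ = R × C = 8.444 × 0.0561 L/cmH2O = 0.4737 s.
Fraction remaining = e^(−Te/τ) = e^(−0.40/0.4737) = 0.4298.
Trapped volume = 460.0 × 0.4298 = 197.71 mL.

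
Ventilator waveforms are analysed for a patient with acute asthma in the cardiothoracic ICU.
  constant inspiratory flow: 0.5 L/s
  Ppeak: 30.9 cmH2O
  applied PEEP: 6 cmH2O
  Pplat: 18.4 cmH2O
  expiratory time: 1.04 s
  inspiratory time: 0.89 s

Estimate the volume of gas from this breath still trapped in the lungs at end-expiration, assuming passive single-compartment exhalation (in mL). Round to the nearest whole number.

Vt = flow × Ti = 0.5 L/s × 0.89 s × 1000 mL/L = 445.0 mL.
R = (PIP − Pplat)/V̇ = (30.9 − 18.4) / 0.5 = 12.5/0.5 = 25.0 cmH2O·s/L.
C = Vt/(Pplat − PEEP) = 445.0 / (18.4 − 6) = 445.0/12.4 = 35.887 mL/cmH2O.
τ = R × C = 25.0 × 0.03589 L/cmH2O = 0.8973 s.
Fraction remaining = e^(−Te/τ) = e^(−1.04/0.8973) = 0.3138.
Trapped volume = 445.0 × 0.3138 = 139.64 mL.

140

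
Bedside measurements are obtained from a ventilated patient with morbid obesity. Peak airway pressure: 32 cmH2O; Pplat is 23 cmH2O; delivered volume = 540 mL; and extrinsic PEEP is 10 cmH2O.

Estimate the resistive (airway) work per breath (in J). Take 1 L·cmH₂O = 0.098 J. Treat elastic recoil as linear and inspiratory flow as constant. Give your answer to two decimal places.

0.48

With constant inspiratory flow the resistive pressure is constant at PIP − Pplat = 32 − 23 = 9.0 cmH2O, so resistive work = 9.0 × 0.540 = 4.86 L·cmH2O.
× 0.098 J/(L·cmH2O) → 0.4763 J.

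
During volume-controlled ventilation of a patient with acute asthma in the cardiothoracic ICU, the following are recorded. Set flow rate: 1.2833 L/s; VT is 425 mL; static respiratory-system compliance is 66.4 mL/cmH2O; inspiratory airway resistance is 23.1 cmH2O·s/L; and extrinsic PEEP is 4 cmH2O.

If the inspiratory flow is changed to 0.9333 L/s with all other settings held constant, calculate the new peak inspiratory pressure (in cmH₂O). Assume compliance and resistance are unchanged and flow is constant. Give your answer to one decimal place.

PIP = Vt/C + R·V̇ + PEEP (constant-flow equation of motion).
Only the resistive term changes: ΔPIP = R × ΔV̇ = 23.1 × (0.9333 − 1.2833) = 23.1 × -0.35 = -8.085 cmH2O.
Original PIP = 425/66.4 + 23.1×1.2833 + 4 = 40.045 cmH2O; new PIP = 40.045 + (-8.085) = 31.96 cmH2O.

32.0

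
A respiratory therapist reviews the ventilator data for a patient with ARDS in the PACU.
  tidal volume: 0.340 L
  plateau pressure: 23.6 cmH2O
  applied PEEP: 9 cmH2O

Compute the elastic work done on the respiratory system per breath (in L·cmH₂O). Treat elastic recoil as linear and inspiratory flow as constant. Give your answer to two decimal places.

2.48

Elastic work ≈ ½ × (Pplat − PEEP) × Vt = 0.5 × (23.6 − 9) × 0.340 L = 0.5 × 14.6 × 0.340 = 2.482 L·cmH2O.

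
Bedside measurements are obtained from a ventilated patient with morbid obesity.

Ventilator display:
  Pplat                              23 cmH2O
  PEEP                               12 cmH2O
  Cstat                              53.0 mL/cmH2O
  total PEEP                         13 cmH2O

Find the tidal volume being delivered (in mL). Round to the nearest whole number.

End-expiratory occlusion gives total PEEP = 13 cmH2O (intrinsic PEEP = 13 − 12 = 1). Use total PEEP for the elastic gradient.
Vt = Cstat × (Pplat − PEEPtotal) = 53.0 × (23 − 13) = 53.0 × 10.0 = 530.0 mL.

530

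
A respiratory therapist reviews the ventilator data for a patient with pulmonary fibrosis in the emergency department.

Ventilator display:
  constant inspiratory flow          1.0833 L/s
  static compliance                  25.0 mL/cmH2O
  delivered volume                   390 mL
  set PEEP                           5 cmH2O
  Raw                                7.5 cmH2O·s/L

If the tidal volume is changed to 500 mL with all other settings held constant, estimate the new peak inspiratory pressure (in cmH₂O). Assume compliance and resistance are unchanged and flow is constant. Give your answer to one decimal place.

PIP = Vt/C + R·V̇ + PEEP (constant-flow equation of motion).
Only the elastic term changes: ΔPIP = ΔVt / C = (500 − 390) / 25.0 = 4.4 cmH2O.
Original PIP = 390/25.0 + 7.5×1.0833 + 5 = 28.725 cmH2O; new PIP = 28.725 + (4.4) = 33.125 cmH2O.

33.1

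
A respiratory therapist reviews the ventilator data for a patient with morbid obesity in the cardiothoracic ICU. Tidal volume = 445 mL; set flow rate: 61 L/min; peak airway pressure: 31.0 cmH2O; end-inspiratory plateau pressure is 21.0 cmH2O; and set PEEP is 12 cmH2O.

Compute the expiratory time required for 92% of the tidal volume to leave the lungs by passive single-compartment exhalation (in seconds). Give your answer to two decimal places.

Flow: 61 L/min ÷ 60 = 1.0167 L/s.
R = (PIP − Pplat)/V̇ = (31.0 − 21.0) / 1.0167 = 10.0/1.0167 = 9.836 cmH2O·s/L.
C = Vt/(Pplat − PEEP) = 445.0 / (21.0 − 12) = 445.0/9.0 = 49.444 mL/cmH2O.
τ = R × C = 9.836 × 0.04944 L/cmH2O = 0.4863 s.
t = −τ·ln(1 − 0.92) = −0.4863·ln(0.08) = 1.228 s.

1.23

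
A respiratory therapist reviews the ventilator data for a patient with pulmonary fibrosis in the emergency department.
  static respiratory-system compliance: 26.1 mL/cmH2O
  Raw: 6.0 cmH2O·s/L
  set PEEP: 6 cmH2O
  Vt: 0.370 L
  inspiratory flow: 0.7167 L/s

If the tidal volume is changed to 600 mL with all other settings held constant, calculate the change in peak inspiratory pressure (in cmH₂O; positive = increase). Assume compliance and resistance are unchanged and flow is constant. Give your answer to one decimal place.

PIP = Vt/C + R·V̇ + PEEP (constant-flow equation of motion).
Only the elastic term changes: ΔPIP = ΔVt / C = (600 − 370) / 26.1 = 8.812 cmH2O.

8.8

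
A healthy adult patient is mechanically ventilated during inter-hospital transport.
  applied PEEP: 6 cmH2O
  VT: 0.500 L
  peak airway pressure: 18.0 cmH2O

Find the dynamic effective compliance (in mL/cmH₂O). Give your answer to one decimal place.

41.7

Dynamic compliance = Vt / (PIP − PEEP) = 500 / (18.0 − 6) = 500 / 12.0 = 41.667 mL/cmH2O.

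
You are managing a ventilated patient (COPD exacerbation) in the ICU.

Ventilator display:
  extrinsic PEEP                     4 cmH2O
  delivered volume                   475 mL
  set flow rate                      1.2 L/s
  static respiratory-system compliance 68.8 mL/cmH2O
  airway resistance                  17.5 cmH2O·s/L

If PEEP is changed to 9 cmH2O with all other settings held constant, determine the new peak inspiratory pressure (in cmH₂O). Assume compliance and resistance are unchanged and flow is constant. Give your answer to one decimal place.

36.9

PIP = Vt/C + R·V̇ + PEEP (constant-flow equation of motion).
Only the baseline term changes: ΔPIP = ΔPEEP = 9 − 4 = 5.0 cmH2O.
Original PIP = 475/68.8 + 17.5×1.2 + 4 = 31.904 cmH2O; new PIP = 31.904 + (5.0) = 36.904 cmH2O.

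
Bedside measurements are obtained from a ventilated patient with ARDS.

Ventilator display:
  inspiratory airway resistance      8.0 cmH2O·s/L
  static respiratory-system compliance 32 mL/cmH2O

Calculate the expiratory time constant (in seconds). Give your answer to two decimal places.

τ = R × C = 8.0 × 32 mL/cmH2O = 8.0 × 0.032 L/cmH2O = 0.256 s.

0.26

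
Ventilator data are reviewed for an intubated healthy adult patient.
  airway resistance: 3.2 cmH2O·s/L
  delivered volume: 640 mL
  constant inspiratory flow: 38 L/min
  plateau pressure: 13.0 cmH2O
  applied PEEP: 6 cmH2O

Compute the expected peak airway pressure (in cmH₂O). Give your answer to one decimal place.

15.0

Flow: 38 L/min ÷ 60 = 0.6333 L/s.
PIP = Pplat + Raw × flow = 13.0 + 3.2 × 0.6333 = 13.0 + 2.027 = 15.027 cmH2O.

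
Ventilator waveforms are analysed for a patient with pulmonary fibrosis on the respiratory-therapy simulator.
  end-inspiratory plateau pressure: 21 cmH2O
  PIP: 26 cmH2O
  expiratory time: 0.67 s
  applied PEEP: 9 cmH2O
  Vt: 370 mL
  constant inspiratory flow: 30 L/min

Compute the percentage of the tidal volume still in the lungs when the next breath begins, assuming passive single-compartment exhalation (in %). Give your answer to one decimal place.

11.4

Flow: 30 L/min ÷ 60 = 0.5 L/s.
R = (PIP − Pplat)/V̇ = (26 − 21) / 0.5 = 5.0/0.5 = 10.0 cmH2O·s/L.
C = Vt/(Pplat − PEEP) = 370.0 / (21 − 9) = 370.0/12.0 = 30.833 mL/cmH2O.
τ = R × C = 10.0 × 0.03083 L/cmH2O = 0.3083 s.
Fraction remaining at end-expiration = e^(−Te/τ) = e^(−0.67/0.3083) = 0.1138 → 11.38%.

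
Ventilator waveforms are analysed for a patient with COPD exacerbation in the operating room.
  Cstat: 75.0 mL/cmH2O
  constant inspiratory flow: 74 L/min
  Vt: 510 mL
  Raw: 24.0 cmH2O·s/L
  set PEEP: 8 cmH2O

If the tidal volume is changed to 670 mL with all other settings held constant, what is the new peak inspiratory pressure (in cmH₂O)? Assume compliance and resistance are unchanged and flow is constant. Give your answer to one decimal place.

46.5

Flow: 74 L/min ÷ 60 = 1.2333 L/s.
PIP = Vt/C + R·V̇ + PEEP (constant-flow equation of motion).
Only the elastic term changes: ΔPIP = ΔVt / C = (670 − 510) / 75.0 = 2.133 cmH2O.
Original PIP = 510/75.0 + 24.0×1.2333 + 8 = 44.399 cmH2O; new PIP = 44.399 + (2.133) = 46.532 cmH2O.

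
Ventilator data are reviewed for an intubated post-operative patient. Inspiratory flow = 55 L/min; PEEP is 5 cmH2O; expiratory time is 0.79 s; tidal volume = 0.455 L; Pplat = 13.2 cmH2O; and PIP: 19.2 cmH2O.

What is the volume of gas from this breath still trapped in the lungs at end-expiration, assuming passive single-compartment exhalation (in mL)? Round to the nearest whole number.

52

Flow: 55 L/min ÷ 60 = 0.9167 L/s.
R = (PIP − Pplat)/V̇ = (19.2 − 13.2) / 0.9167 = 6.0/0.9167 = 6.545 cmH2O·s/L.
C = Vt/(Pplat − PEEP) = 455.0 / (13.2 − 5) = 455.0/8.2 = 55.488 mL/cmH2O.
τ = R × C = 6.545 × 0.05549 L/cmH2O = 0.3632 s.
Fraction remaining = e^(−Te/τ) = e^(−0.79/0.3632) = 0.1136.
Trapped volume = 455.0 × 0.1136 = 51.688 mL.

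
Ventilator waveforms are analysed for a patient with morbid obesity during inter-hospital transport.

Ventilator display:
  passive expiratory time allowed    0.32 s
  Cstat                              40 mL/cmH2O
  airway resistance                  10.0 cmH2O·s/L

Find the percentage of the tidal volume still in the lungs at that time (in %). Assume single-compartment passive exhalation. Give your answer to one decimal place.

τ = R × C = 10.0 × 40 mL/cmH2O = 10.0 × 0.040 L/cmH2O = 0.4 s.
Passive exhalation: V(t)/V₀ = e^(−t/τ) = e^(−0.32/0.4) = 0.4493.
Fraction remaining = 0.4493 → 44.93%.

44.9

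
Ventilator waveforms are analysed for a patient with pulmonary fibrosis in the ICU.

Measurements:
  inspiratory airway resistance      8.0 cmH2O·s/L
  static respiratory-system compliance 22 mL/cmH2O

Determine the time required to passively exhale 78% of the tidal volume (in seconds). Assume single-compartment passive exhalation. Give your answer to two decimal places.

τ = R × C = 8.0 × 22 mL/cmH2O = 8.0 × 0.022 L/cmH2O = 0.176 s.
Exhaled fraction f = 1 − e^(−t/τ) → t = −τ·ln(1 − f) = −0.176·ln(0.22) = 0.2665 s.

0.27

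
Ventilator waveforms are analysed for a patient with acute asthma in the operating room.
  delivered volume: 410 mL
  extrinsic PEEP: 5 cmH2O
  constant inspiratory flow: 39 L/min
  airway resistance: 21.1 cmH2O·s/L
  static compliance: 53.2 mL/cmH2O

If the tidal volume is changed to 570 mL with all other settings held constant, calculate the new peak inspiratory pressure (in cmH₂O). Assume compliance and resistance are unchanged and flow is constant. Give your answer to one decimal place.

Flow: 39 L/min ÷ 60 = 0.65 L/s.
PIP = Vt/C + R·V̇ + PEEP (constant-flow equation of motion).
Only the elastic term changes: ΔPIP = ΔVt / C = (570 − 410) / 53.2 = 3.008 cmH2O.
Original PIP = 410/53.2 + 21.1×0.65 + 5 = 26.422 cmH2O; new PIP = 26.422 + (3.008) = 29.43 cmH2O.

29.4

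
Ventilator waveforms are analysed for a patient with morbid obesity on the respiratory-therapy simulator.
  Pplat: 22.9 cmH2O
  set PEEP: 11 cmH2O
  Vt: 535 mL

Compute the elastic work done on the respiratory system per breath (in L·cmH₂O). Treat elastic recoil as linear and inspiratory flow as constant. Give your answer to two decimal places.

3.18

Elastic work ≈ ½ × (Pplat − PEEP) × Vt = 0.5 × (22.9 − 11) × 0.535 L = 0.5 × 11.9 × 0.535 = 3.183 L·cmH2O.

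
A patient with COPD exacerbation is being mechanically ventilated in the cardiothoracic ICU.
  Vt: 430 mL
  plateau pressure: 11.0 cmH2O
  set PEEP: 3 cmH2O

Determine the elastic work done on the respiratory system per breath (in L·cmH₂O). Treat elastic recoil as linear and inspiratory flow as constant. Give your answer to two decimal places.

1.72

Elastic work ≈ ½ × (Pplat − PEEP) × Vt = 0.5 × (11.0 − 3) × 0.430 L = 0.5 × 8.0 × 0.430 = 1.72 L·cmH2O.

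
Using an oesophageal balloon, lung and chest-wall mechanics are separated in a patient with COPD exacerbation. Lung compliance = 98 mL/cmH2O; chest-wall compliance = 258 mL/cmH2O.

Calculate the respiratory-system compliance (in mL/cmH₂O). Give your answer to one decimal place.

71.0

Lung and chest wall are elastances in series: 1/Crs = 1/CL + 1/Ccw.
1/Crs = 1/98 + 1/258 = 0.01408.
Crs = 71.023 mL/cmH2O.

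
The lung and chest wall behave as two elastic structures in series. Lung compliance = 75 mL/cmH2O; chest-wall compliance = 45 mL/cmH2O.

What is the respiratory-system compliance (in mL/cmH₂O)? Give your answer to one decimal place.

Lung and chest wall are elastances in series: 1/Crs = 1/CL + 1/Ccw.
1/Crs = 1/75 + 1/45 = 0.03556.
Crs = 28.121 mL/cmH2O.

28.1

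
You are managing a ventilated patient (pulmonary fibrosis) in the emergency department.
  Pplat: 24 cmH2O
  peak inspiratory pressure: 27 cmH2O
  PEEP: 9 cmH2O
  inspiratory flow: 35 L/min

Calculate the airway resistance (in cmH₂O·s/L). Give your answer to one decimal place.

5.1

Flow: 35 L/min ÷ 60 = 0.5833 L/s.
Raw = (PIP − Pplat) / flow = (27 − 24) / 0.5833 = 3.0 / 0.5833 = 5.143 cmH2O·s/L.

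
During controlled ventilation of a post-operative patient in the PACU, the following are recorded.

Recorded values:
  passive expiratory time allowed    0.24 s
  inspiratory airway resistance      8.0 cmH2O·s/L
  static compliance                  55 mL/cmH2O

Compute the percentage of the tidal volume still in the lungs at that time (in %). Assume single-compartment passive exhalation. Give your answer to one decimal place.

58.0

τ = R × C = 8.0 × 55 mL/cmH2O = 8.0 × 0.055 L/cmH2O = 0.44 s.
Passive exhalation: V(t)/V₀ = e^(−t/τ) = e^(−0.24/0.44) = 0.5796.
Fraction remaining = 0.5796 → 57.96%.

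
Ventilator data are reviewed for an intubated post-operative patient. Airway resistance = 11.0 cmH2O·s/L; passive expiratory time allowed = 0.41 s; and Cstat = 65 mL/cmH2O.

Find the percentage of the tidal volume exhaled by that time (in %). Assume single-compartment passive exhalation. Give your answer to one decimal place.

τ = R × C = 11.0 × 65 mL/cmH2O = 11.0 × 0.065 L/cmH2O = 0.715 s.
Passive exhalation: V(t)/V₀ = e^(−t/τ) = e^(−0.41/0.715) = 0.5636.
Fraction exhaled = 1 − 0.5636 = 0.4364 → 43.64%.

43.6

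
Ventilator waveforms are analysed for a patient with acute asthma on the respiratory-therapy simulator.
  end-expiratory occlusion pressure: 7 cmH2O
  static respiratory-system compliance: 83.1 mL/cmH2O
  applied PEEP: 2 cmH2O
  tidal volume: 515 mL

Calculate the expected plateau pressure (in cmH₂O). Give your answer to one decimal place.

13.2

End-expiratory occlusion gives total PEEP = 7 cmH2O (intrinsic PEEP = 7 − 2 = 5). Use total PEEP for the elastic gradient.
Pplat = PEEPtotal + Vt / Cstat = 7 + 515 / 83.1 = 7 + 6.197 = 13.197 cmH2O.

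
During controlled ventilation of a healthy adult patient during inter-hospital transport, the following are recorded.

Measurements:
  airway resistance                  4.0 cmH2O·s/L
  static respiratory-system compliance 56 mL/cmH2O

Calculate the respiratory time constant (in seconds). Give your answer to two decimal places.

τ = R × C = 4.0 × 56 mL/cmH2O = 4.0 × 0.056 L/cmH2O = 0.224 s.

0.22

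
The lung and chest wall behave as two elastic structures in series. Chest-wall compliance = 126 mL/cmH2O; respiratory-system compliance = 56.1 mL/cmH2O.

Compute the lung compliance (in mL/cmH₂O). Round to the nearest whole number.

101

1/CL = 1/Crs − 1/Ccw.
1/CL = 1/56.1 − 1/126 = 0.009889.
CL = 101.12 mL/cmH2O.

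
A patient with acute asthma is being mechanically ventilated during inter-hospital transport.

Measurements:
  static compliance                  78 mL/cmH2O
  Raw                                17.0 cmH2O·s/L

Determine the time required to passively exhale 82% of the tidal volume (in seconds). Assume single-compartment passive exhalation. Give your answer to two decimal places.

2.27

τ = R × C = 17.0 × 78 mL/cmH2O = 17.0 × 0.078 L/cmH2O = 1.326 s.
Exhaled fraction f = 1 − e^(−t/τ) → t = −τ·ln(1 − f) = −1.326·ln(0.18) = 2.274 s.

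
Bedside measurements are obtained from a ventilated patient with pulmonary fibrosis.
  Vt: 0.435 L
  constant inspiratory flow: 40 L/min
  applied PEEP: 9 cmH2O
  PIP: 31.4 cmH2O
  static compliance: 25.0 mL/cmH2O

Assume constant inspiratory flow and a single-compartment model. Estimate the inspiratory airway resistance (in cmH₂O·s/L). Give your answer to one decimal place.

7.5

Flow: 40 L/min ÷ 60 = 0.6667 L/s.
Equation of motion (constant flow): PIP = Vt/C + R·V̇ + PEEP.
R·V̇ = PIP − Vt/C − PEEP = 31.4 − 435/25.0 − 9 = 31.4 − 17.4 − 9 = 5.0 cmH2O.
R = 5.0 / 0.6667 = 7.5 cmH2O·s/L.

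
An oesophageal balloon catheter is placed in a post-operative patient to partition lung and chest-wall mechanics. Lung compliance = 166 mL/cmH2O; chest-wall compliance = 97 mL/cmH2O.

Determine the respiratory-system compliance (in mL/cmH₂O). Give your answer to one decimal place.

61.2

Lung and chest wall are elastances in series: 1/Crs = 1/CL + 1/Ccw.
1/Crs = 1/166 + 1/97 = 0.01633.
Crs = 61.237 mL/cmH2O.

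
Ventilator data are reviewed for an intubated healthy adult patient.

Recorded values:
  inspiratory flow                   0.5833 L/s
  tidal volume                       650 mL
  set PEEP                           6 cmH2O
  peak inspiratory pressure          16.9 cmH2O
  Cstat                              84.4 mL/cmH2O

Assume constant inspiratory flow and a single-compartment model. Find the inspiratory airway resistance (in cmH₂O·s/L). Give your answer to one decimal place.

5.5

Equation of motion (constant flow): PIP = Vt/C + R·V̇ + PEEP.
R·V̇ = PIP − Vt/C − PEEP = 16.9 − 650/84.4 − 6 = 16.9 − 7.701 − 6 = 3.199 cmH2O.
R = 3.199 / 0.5833 = 5.484 cmH2O·s/L.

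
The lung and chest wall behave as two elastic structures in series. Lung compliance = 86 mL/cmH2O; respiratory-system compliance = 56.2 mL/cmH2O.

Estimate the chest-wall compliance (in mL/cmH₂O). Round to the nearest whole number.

1/Ccw = 1/Crs − 1/CL.
1/Ccw = 1/56.2 − 1/86 = 0.006166.
Ccw = 162.18 mL/cmH2O.

162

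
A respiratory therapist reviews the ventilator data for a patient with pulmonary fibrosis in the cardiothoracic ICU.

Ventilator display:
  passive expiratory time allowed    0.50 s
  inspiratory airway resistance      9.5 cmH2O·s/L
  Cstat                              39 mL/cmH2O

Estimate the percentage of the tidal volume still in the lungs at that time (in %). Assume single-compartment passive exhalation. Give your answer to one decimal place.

25.9

τ = R × C = 9.5 × 39 mL/cmH2O = 9.5 × 0.039 L/cmH2O = 0.3705 s.
Passive exhalation: V(t)/V₀ = e^(−t/τ) = e^(−0.50/0.3705) = 0.2594.
Fraction remaining = 0.2594 → 25.94%.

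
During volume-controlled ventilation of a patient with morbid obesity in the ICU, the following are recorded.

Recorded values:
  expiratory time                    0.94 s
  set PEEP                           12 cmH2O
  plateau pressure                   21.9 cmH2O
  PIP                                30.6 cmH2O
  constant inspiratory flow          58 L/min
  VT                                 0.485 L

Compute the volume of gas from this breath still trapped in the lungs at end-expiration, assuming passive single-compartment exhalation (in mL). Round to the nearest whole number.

Flow: 58 L/min ÷ 60 = 0.9667 L/s.
R = (PIP − Pplat)/V̇ = (30.6 − 21.9) / 0.9667 = 8.7/0.9667 = 9.0 cmH2O·s/L.
C = Vt/(Pplat − PEEP) = 485.0 / (21.9 − 12) = 485.0/9.9 = 48.99 mL/cmH2O.
τ = R × C = 9.0 × 0.04899 L/cmH2O = 0.4409 s.
Fraction remaining = e^(−Te/τ) = e^(−0.94/0.4409) = 0.1186.
Trapped volume = 485.0 × 0.1186 = 57.521 mL.

58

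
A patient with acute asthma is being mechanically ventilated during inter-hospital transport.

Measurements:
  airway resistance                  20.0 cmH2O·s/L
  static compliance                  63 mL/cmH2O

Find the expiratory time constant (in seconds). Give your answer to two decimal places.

1.26

τ = R × C = 20.0 × 63 mL/cmH2O = 20.0 × 0.063 L/cmH2O = 1.26 s.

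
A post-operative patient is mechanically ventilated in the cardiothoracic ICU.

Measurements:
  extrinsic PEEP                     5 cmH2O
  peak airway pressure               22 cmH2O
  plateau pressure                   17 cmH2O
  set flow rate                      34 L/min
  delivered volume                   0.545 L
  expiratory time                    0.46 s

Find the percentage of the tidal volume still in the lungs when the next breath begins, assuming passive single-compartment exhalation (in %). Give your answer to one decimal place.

31.7

Flow: 34 L/min ÷ 60 = 0.5667 L/s.
R = (PIP − Pplat)/V̇ = (22 − 17) / 0.5667 = 5.0/0.5667 = 8.823 cmH2O·s/L.
C = Vt/(Pplat − PEEP) = 545.0 / (17 − 5) = 545.0/12.0 = 45.417 mL/cmH2O.
τ = R × C = 8.823 × 0.04542 L/cmH2O = 0.4007 s.
Fraction remaining at end-expiration = e^(−Te/τ) = e^(−0.46/0.4007) = 0.3173 → 31.73%.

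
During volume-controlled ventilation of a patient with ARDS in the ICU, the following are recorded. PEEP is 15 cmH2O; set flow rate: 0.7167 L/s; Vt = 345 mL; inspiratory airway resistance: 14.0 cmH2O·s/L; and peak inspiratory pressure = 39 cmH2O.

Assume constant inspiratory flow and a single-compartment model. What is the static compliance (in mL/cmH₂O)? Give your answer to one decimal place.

Equation of motion (constant flow): PIP = Vt/C + R·V̇ + PEEP.
Vt/C = PIP − R·V̇ − PEEP = 39 − 14.0×0.7167 − 15 = 39 − 10.034 − 15 = 13.966 cmH2O.
C = Vt / 13.966 = 345 / 13.966 = 24.703 mL/cmH2O.

24.7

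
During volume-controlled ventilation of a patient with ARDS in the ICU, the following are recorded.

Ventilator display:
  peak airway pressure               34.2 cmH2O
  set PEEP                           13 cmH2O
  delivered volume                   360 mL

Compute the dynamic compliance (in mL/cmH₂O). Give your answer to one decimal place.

Dynamic compliance = Vt / (PIP − PEEP) = 360 / (34.2 − 13) = 360 / 21.2 = 16.981 mL/cmH2O.

17.0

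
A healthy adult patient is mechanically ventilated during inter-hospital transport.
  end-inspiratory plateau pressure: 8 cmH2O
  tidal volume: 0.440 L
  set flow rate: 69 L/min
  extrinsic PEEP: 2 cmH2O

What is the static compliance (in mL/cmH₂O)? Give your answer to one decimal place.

73.3

Cstat = Vt / (Pplat − PEEP) = 440 / (8 − 2) = 440 / 6.0 = 73.333 mL/cmH2O.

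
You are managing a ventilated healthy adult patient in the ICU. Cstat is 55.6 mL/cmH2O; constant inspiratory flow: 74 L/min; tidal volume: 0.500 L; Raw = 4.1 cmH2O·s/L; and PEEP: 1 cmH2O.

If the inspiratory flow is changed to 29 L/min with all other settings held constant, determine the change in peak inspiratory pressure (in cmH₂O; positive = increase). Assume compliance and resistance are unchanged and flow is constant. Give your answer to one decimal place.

-3.1

Flow: 74 L/min ÷ 60 = 1.2333 L/s.
New flow: 29 L/min ÷ 60 = 0.4833 L/s.
PIP = Vt/C + R·V̇ + PEEP (constant-flow equation of motion).
Only the resistive term changes: ΔPIP = R × ΔV̇ = 4.1 × (0.4833 − 1.2333) = 4.1 × -0.75 = -3.075 cmH2O.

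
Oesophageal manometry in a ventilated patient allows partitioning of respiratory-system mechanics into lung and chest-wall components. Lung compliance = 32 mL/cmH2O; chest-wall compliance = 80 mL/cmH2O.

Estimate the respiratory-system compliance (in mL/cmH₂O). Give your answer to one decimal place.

Lung and chest wall are elastances in series: 1/Crs = 1/CL + 1/Ccw.
1/Crs = 1/32 + 1/80 = 0.04375.
Crs = 22.857 mL/cmH2O.

22.9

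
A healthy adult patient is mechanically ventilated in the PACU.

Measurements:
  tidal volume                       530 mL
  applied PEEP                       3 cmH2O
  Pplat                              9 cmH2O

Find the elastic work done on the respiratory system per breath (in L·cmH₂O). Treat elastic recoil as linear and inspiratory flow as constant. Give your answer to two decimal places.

1.59

Elastic work ≈ ½ × (Pplat − PEEP) × Vt = 0.5 × (9 − 3) × 0.530 L = 0.5 × 6.0 × 0.530 = 1.59 L·cmH2O.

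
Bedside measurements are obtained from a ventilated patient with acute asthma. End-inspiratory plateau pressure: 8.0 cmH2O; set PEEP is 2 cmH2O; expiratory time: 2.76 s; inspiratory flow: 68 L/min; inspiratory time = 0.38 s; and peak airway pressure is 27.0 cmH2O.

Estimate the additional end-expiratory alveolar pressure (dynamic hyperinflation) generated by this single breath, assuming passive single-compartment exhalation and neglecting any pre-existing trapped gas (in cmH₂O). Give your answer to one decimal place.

Flow: 68 L/min ÷ 60 = 1.1333 L/s.
Vt = flow × Ti = 1.1333 L/s × 0.38 s × 1000 mL/L = 430.65 mL.
R = (PIP − Pplat)/V̇ = (27.0 − 8.0) / 1.1333 = 19.0/1.1333 = 16.765 cmH2O·s/L.
C = Vt/(Pplat − PEEP) = 430.65 / (8.0 − 2) = 430.65/6.0 = 71.775 mL/cmH2O.
τ = R × C = 16.765 × 0.07178 L/cmH2O = 1.203 s.
Fraction remaining = e^(−Te/τ) = e^(−2.76/1.203) = 0.1008; trapped volume = 430.65 × 0.1008 = 43.41 mL.
Additional alveolar pressure from trapping ≈ V_trapped / C = 43.41 / 71.775 = 0.6048 cmH2O.

0.6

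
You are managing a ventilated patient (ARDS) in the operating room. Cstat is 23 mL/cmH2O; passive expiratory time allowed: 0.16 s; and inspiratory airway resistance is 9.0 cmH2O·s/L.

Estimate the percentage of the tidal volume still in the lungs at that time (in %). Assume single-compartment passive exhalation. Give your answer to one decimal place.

τ = R × C = 9.0 × 23 mL/cmH2O = 9.0 × 0.023 L/cmH2O = 0.207 s.
Passive exhalation: V(t)/V₀ = e^(−t/τ) = e^(−0.16/0.207) = 0.4617.
Fraction remaining = 0.4617 → 46.17%.

46.2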